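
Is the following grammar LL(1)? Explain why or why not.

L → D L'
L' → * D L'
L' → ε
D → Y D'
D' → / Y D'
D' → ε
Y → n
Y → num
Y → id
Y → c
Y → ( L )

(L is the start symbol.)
Yes, the grammar is LL(1).

Relevant sets:
  FOLLOW(L') = { $, ')' }
  FOLLOW(D') = { $, ')', '*' }

For L':
  PREDICT(L' → '*' D L') = { '*' }
  PREDICT(L' → ε) = { $, ')' }
For D':
  PREDICT(D' → '/' Y D') = { '/' }
  PREDICT(D' → ε) = { $, ')', '*' }
For Y:
  PREDICT(Y → n) = { 'n' }
  PREDICT(Y → num) = { 'num' }
  PREDICT(Y → id) = { 'id' }
  PREDICT(Y → c) = { 'c' }
  PREDICT(Y → '(' L ')') = { '(' }
L, D have a single production, so nothing to check there.

All predict sets are disjoint. The grammar IS LL(1).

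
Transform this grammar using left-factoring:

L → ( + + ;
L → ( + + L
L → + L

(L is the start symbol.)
Left-factoring transforms A → αβ₁ | αβ₂ into A → αA' and A' → β₁ | β₂
(α is the longest common prefix among the alternatives). Repeat until
no nonterminal has two alternatives with a common prefix.

Round 1: L has alternatives sharing prefix '( + +'. Introduce L': L → ( + + L'
  Add: L' → ;
  Add: L' → L

No remaining common prefixes — done.

Resulting grammar:
L → ( + + L'
L' → ;
L' → L
L → + L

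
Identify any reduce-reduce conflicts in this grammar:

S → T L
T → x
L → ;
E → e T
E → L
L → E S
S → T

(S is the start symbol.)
Augment with S' → S and build the canonical LR(0) collection (I0 = CLOSURE({[S' → . S]}), then GOTO on every symbol after a dot until no new states appear). It has 10 states:
  I0: { [S → . T L], [S → . T], [S' → . S], [T → . x] }  — shift
  I1: { [S' → S .] }  — accept
  I2: { [E → . L], [E → . e T], [L → . ;], [L → . E S], [S → T . L], [S → T .] }  — shift, reduce
  I3: { [T → x .] }  — reduce
  I4: { [L → ; .] }  — reduce
  I5: { [L → E . S], [S → . T L], [S → . T], [T → . x] }  — shift
  I6: { [E → L .], [S → T L .] }  — 2 reduces
  I7: { [E → e . T], [T → . x] }  — shift
  I8: { [E → e T .] }  — reduce
  I9: { [L → E S .] }  — reduce

I6 contains complete items [E → L .], [S → T L .] — reduce-reduce conflict.

Answer: Yes — I6: [E → L .] vs [S → T L .]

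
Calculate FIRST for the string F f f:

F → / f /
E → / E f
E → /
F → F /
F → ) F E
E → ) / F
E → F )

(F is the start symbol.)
{ ')', '/' }

FIRST sets of the non-terminals involved (from the grammar, by fixed-point iteration):
  FIRST(F) = { ')', '/' }

To compute FIRST(F f f), process the symbols left to right:
Symbol F is a non-terminal. Add FIRST(F) \ {ε} = { ')', '/' }
F is not nullable (ε ∉ FIRST(F)), so stop here.
FIRST(F f f) = { ')', '/' }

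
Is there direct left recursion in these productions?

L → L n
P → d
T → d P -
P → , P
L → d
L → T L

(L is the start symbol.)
Yes, L is left-recursive

L → L n: LEFT RECURSIVE (starts with L)
P → d: starts with d
T → d P -: starts with d
P → , P: starts with ','
L → d: starts with d
L → T L: starts with T

The grammar has direct left recursion on: L.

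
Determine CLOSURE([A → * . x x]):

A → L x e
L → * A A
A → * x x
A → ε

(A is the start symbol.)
To compute CLOSURE, for each item [A → α.Bβ] where B is a non-terminal, add [B → .γ] for all productions B → γ; repeat for the newly added items until nothing changes.

Start with: [A → * . x x]
The dot precedes the terminal x, so nothing is added.

CLOSURE = { [A → * . x x] }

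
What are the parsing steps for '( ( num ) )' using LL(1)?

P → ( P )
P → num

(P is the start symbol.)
LL(1) parsing maintains a stack (initially the start symbol over $) and the input. At each step: if the stack top is a terminal, match it against the current input token; if it is a non-terminal N, replace it with the RHS of M[N, lookahead] (the unique production whose predict set contains the lookahead).

Stack is shown with the top on the left.

Stack      Input          Action
--------------------------------
P $        ( ( num ) ) $  output P → ( P )
( P ) $    ( ( num ) ) $  match '('
P ) $      ( num ) ) $    output P → ( P )
( P ) ) $  ( num ) ) $    match '('
P ) ) $    num ) ) $      output P → num
num ) ) $  num ) ) $      match 'num'
) ) $      ) ) $          match ')'
) $        ) $            match ')'
$          $              accept

The string is accepted.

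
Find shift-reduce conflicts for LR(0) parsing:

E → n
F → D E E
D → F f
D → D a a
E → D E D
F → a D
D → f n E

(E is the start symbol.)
Augment with E' → E and build the canonical LR(0) collection (I0 = CLOSURE({[E' → . E]}), then GOTO on every symbol after a dot until no new states appear). It has 17 states:
  I0: { [D → . D a a], [D → . F f], [D → . f n E], [E → . D E D], [E → . n], [E' → . E], [F → . D E E], [F → . a D] }  — shift
  I1: { [D → . D a a], [D → . F f], [D → . f n E], [D → D . a a], [E → . D E D], [E → . n], [E → D . E D], [F → . D E E], [F → . a D], [F → D . E E] }  — shift
  I2: { [E' → E .] }  — accept
  I3: { [D → F . f] }  — shift
  I4: { [D → . D a a], [D → . F f], [D → . f n E], [F → . D E E], [F → . a D], [F → a . D] }  — shift
  I5: { [D → f . n E] }  — shift
  I6: { [E → n .] }  — reduce
  I7: { [D → . D a a], [D → . F f], [D → . f n E], [D → f n . E], [E → . D E D], [E → . n], [F → . D E E], [F → . a D] }  — shift
  I8: { [D → f n E .] }  — reduce
  I9: { [D → . D a a], [D → . F f], [D → . f n E], [D → D . a a], [E → . D E D], [E → . n], [F → . D E E], [F → . a D], [F → D . E E], [F → a D .] }  — shift, reduce
  I10: { [D → . D a a], [D → . F f], [D → . f n E], [E → . D E D], [E → . n], [F → . D E E], [F → . a D], [F → D E . E] }  — shift
  I11: { [D → . D a a], [D → . F f], [D → . f n E], [D → D a . a], [F → . D E E], [F → . a D], [F → a . D] }  — shift
  I12: { [D → . D a a], [D → . F f], [D → . f n E], [D → D a a .], [F → . D E E], [F → . a D], [F → a . D] }  — shift, reduce
  I13: { [F → D E E .] }  — reduce
  I14: { [D → F f .] }  — reduce
  I15: { [D → . D a a], [D → . F f], [D → . f n E], [E → . D E D], [E → . n], [E → D E . D], [F → . D E E], [F → . a D], [F → D E . E] }  — shift
  I16: { [D → . D a a], [D → . F f], [D → . f n E], [D → D . a a], [E → . D E D], [E → . n], [E → D . E D], [E → D E D .], [F → . D E E], [F → . a D], [F → D . E E] }  — shift, reduce

I9 contains reduce item [F → a D .] and shift items [D → D . a a], [D → . f n E], [E → . n], [F → . a D] — shift-reduce conflict.
I12 contains reduce item [D → D a a .] and shift items [D → . f n E], [F → . a D] — shift-reduce conflict.
I16 contains reduce item [E → D E D .] and shift items [D → D . a a], [D → . f n E], [E → . n], [F → . a D] — shift-reduce conflict.

Answer: Yes — I9: [F → a D .] vs [D → D . a a]; I12: [D → D a a .] vs [D → . f n E]; I16: [E → D E D .] vs [D → D . a a]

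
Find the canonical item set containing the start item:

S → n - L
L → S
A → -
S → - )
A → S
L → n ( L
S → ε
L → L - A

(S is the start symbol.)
First, augment the grammar with S' → S
I₀ = CLOSURE({ [S' → . S] }):
  [S' → . S] has the dot before S: add [S → . n - L], [S → . - )], [S → .]
No further items can be added.

I₀ = { [S → . - )], [S → . n - L], [S → .], [S' → . S] }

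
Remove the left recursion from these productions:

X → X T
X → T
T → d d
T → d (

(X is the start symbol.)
X is directly left-recursive. The standard transformation for
  A → A α₁ | ... | A α_m | β₁ | ... | β_n
is
  A  → β₁ A' | ... | β_n A'
  A' → α₁ A' | ... | α_m A' | ε

X → T becomes X → T X'
X → X T becomes X' → T X'
Add X' → ε

Productions for other non-terminals are unchanged:
  T → d d
  T → d (

Resulting grammar:
X → T X'
X' → T X'
X' → ε
T → d d
T → d (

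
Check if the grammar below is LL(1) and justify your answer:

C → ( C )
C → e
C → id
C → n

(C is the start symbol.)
For C:
  PREDICT(C → '(' C ')') = { '(' }
  PREDICT(C → e) = { 'e' }
  PREDICT(C → id) = { 'id' }
  PREDICT(C → n) = { 'n' }

All predict sets are disjoint. The grammar IS LL(1).

Answer: Yes, the grammar is LL(1).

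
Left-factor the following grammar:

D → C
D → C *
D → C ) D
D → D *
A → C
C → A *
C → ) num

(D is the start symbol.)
D → C D'
D' → ε
D' → *
D' → ) D
D → D *
A → C
C → A *
C → ) num

Left-factoring transforms A → αβ₁ | αβ₂ into A → αA' and A' → β₁ | β₂
(α is the longest common prefix among the alternatives). Repeat until
no nonterminal has two alternatives with a common prefix.

Round 1: D has alternatives sharing prefix 'C'. Introduce D': D → C D'
  Add: D' → ε
  Add: D' → *
  Add: D' → ) D

No remaining common prefixes — done.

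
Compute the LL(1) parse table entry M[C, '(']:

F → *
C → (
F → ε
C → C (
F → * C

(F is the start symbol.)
C → (, C → C (

To find M[C, '('], we find productions for C where '(' is in the predict set (PREDICT(N → α) = (FIRST(α) \ {ε}) ∪ (FOLLOW(N) if α ⇒* ε)).

Relevant sets:
  FIRST(C) = { '(' }

C → (: PREDICT = { '(' }
  '(' is in predict set, so this production goes in M[C, '(']
C → C (: PREDICT = { '(' }
  '(' is in predict set, so this production goes in M[C, '(']

M[C, '('] = C → (, C → C (  (a multiply-defined cell — the grammar is not LL(1))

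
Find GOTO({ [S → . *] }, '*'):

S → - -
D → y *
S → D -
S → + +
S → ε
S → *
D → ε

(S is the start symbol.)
{ [S → * .] }

GOTO(I, '*') = CLOSURE({ [A → αX.β] : [A → α.Xβ] ∈ I, X = '*' })

Items with dot before '*', with the dot advanced:
  [S → . *] → [S → * .]
Closure adds nothing (no advanced item has the dot before a non-terminal).

GOTO = { [S → * .] }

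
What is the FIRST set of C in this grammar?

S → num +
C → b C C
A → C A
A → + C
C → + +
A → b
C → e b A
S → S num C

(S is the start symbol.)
From C → b C C:
  - b is a terminal: add 'b' and stop
From C → + +:
  - '+' is a terminal: add '+' and stop
From C → e b A:
  - e is a terminal: add 'e' and stop

Collecting: FIRST(C) = { '+', 'b', 'e' }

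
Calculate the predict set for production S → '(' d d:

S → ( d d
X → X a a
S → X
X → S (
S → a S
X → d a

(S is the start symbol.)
PREDICT(S → '(' d d) = (FIRST(RHS) \ {ε}) ∪ (FOLLOW(S) if ε ∈ FIRST(RHS), i.e. RHS ⇒* ε)
FIRST('(' d d) = { '(' }
ε ∉ FIRST('(' d d), so FOLLOW(S) is not added.
PREDICT(S → '(' d d) = { '(' }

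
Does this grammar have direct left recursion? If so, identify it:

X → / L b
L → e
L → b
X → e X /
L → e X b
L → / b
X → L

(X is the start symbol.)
No direct left recursion

Direct left recursion occurs when N → N α for some non-terminal N (the right-hand side begins with the left-hand side itself).

X → / L b: starts with '/'
L → e: starts with e
L → b: starts with b
X → e X /: starts with e
L → e X b: starts with e
L → / b: starts with '/'
X → L: starts with L

No direct left recursion found.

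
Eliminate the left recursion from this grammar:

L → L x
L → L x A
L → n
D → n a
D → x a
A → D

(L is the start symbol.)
L → n L'
L' → x L'
L' → x A L'
L' → ε
D → n a
D → x a
A → D

L is directly left-recursive. The standard transformation for
  A → A α₁ | ... | A α_m | β₁ | ... | β_n
is
  A  → β₁ A' | ... | β_n A'
  A' → α₁ A' | ... | α_m A' | ε

L → n becomes L → n L'
L → L x becomes L' → x L'
L → L x A becomes L' → x A L'
Add L' → ε

Productions for other non-terminals are unchanged:
  D → n a
  D → x a
  A → D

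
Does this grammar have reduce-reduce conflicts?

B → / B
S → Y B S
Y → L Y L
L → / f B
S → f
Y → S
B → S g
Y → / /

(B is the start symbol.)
Augment with B' → B and build the canonical LR(0) collection (I0 = CLOSURE({[B' → . B]}), then GOTO on every symbol after a dot until no new states appear). It has 20 states:
  I0: { [B → . / B], [B → . S g], [B' → . B], [L → . / f B], [S → . Y B S], [S → . f], [Y → . / /], [Y → . L Y L], [Y → . S] }  — shift
  I1: { [B → . / B], [B → . S g], [B → / . B], [L → . / f B], [L → / . f B], [S → . Y B S], [S → . f], [Y → . / /], [Y → . L Y L], [Y → . S], [Y → / . /] }  — shift
  I2: { [B' → B .] }  — accept
  I3: { [L → . / f B], [S → . Y B S], [S → . f], [Y → . / /], [Y → . L Y L], [Y → . S], [Y → L . Y L] }  — shift
  I4: { [B → S . g], [Y → S .] }  — shift, reduce
  I5: { [B → . / B], [B → . S g], [L → . / f B], [S → . Y B S], [S → . f], [S → Y . B S], [Y → . / /], [Y → . L Y L], [Y → . S] }  — shift
  I6: { [S → f .] }  — reduce
  I7: { [L → . / f B], [S → . Y B S], [S → . f], [S → Y B . S], [Y → . / /], [Y → . L Y L], [Y → . S] }  — shift
  I8: { [L → / . f B], [Y → / . /] }  — shift
  I9: { [S → Y B S .], [Y → S .] }  — 2 reduces
  I10: { [Y → / / .] }  — reduce
  I11: { [B → . / B], [B → . S g], [L → . / f B], [L → / f . B], [S → . Y B S], [S → . f], [Y → . / /], [Y → . L Y L], [Y → . S] }  — shift
  I12: { [L → / f B .] }  — reduce
  I13: { [B → S g .] }  — reduce
  I14: { [Y → S .] }  — reduce
  I15: { [B → . / B], [B → . S g], [L → . / f B], [S → . Y B S], [S → . f], [S → Y . B S], [Y → . / /], [Y → . L Y L], [Y → . S], [Y → L Y . L] }  — shift
  I16: { [L → . / f B], [S → . Y B S], [S → . f], [Y → . / /], [Y → . L Y L], [Y → . S], [Y → L . Y L], [Y → L Y L .] }  — shift, reduce
  I17: { [B → . / B], [B → . S g], [B → / . B], [L → . / f B], [L → / . f B], [S → . Y B S], [S → . f], [Y → . / /], [Y → . L Y L], [Y → . S], [Y → / . /], [Y → / / .] }  — shift, reduce
  I18: { [B → / B .] }  — reduce
  I19: { [B → . / B], [B → . S g], [L → . / f B], [L → / f . B], [S → . Y B S], [S → . f], [S → f .], [Y → . / /], [Y → . L Y L], [Y → . S] }  — shift, reduce

I9 contains complete items [S → Y B S .], [Y → S .] — reduce-reduce conflict.

Answer: Yes — I9: [S → Y B S .] vs [Y → S .]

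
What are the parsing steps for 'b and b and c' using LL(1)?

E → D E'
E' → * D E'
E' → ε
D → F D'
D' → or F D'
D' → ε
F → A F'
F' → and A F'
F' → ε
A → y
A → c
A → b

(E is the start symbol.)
LL(1) parsing maintains a stack (initially the start symbol over $) and the input. At each step: if the stack top is a terminal, match it against the current input token; if it is a non-terminal N, replace it with the RHS of M[N, lookahead] (the unique production whose predict set contains the lookahead).

Stack is shown with the top on the left.

Stack             Input            Action
-----------------------------------------
E $               b and b and c $  output E → D E'
D E' $            b and b and c $  output D → F D'
F D' E' $         b and b and c $  output F → A F'
A F' D' E' $      b and b and c $  output A → b
b F' D' E' $      b and b and c $  match 'b'
F' D' E' $        and b and c $    output F' → and A F'
and A F' D' E' $  and b and c $    match 'and'
A F' D' E' $      b and c $        output A → b
b F' D' E' $      b and c $        match 'b'
F' D' E' $        and c $          output F' → and A F'
and A F' D' E' $  and c $          match 'and'
A F' D' E' $      c $              output A → c
c F' D' E' $      c $              match 'c'
F' D' E' $        $                output F' → ε
D' E' $           $                output D' → ε
E' $              $                output E' → ε
$                 $                accept

The string is accepted.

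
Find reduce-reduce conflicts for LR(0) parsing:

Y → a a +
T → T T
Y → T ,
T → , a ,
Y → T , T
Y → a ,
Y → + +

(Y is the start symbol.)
No reduce-reduce conflicts

A reduce-reduce conflict occurs when an LR(0) state has two complete items [A → α .] and [B → β .] — both call for a reduction, and with no lookahead the parser cannot choose between them.

Augment with Y' → Y and build the canonical LR(0) collection (I0 = CLOSURE({[Y' → . Y]}), then GOTO on every symbol after a dot until no new states appear). It has 15 states:
  I0: { [T → . , a ,], [T → . T T], [Y → . + +], [Y → . T , T], [Y → . T ,], [Y → . a ,], [Y → . a a +], [Y' → . Y] }  — shift
  I1: { [Y → + . +] }  — shift
  I2: { [T → , . a ,] }  — shift
  I3: { [T → . , a ,], [T → . T T], [T → T . T], [Y → T . , T], [Y → T . ,] }  — shift
  I4: { [Y' → Y .] }  — accept
  I5: { [Y → a . ,], [Y → a . a +] }  — shift
  I6: { [Y → a , .] }  — reduce
  I7: { [Y → a a . +] }  — shift
  I8: { [Y → a a + .] }  — reduce
  I9: { [T → , . a ,], [T → . , a ,], [T → . T T], [Y → T , . T], [Y → T , .] }  — shift, reduce
  I10: { [T → . , a ,], [T → . T T], [T → T . T], [T → T T .] }  — shift, reduce
  I11: { [T → . , a ,], [T → . T T], [T → T . T], [Y → T , T .] }  — shift, reduce
  I12: { [T → , a . ,] }  — shift
  I13: { [T → , a , .] }  — reduce
  I14: { [Y → + + .] }  — reduce

No state contains more than one complete item.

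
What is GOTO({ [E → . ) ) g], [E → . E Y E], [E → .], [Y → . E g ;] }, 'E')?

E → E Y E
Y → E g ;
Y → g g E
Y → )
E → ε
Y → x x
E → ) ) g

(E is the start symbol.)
{ [E → . ) ) g], [E → . E Y E], [E → .], [E → E . Y E], [Y → . )], [Y → . E g ;], [Y → . g g E], [Y → . x x], [Y → E . g ;] }

GOTO(I, 'E') = CLOSURE({ [A → αX.β] : [A → α.Xβ] ∈ I, X = 'E' })

Items with dot before 'E', with the dot advanced:
  [E → . E Y E] → [E → E . Y E]
  [Y → . E g ;] → [Y → E . g ;]
Closure of the advanced items:
  [E → E . Y E] has the dot before Y: add [Y → . E g ;], [Y → . g g E], [Y → . )], [Y → . x x]
  [Y → . E g ;] has the dot before E: add [E → . E Y E], [E → .], [E → . ) ) g]

GOTO = { [E → . ) ) g], [E → . E Y E], [E → .], [E → E . Y E], [Y → . )], [Y → . E g ;], [Y → . g g E], [Y → . x x], [Y → E . g ;] }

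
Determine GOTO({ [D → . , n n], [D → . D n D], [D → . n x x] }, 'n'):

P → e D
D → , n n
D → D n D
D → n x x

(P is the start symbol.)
{ [D → n . x x] }

GOTO(I, 'n') = CLOSURE({ [A → αX.β] : [A → α.Xβ] ∈ I, X = 'n' })

Items with dot before 'n', with the dot advanced:
  [D → . n x x] → [D → n . x x]
Closure adds nothing (no advanced item has the dot before a non-terminal).

GOTO = { [D → n . x x] }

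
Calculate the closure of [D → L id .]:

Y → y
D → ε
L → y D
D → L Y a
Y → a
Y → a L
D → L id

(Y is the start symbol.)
Start with: [D → L id .]
The dot is at the end, so nothing is added.

CLOSURE = { [D → L id .] }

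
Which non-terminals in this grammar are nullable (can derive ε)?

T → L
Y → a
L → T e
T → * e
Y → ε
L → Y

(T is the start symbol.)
ε-productions: Y → ε
So Y is immediately nullable.
L → Y: every symbol on the right is nullable, so L is nullable too.
T → L: every symbol on the right is nullable, so T is nullable too.
Every non-terminal is now nullable.
Nullable = { 'L', 'T', 'Y' }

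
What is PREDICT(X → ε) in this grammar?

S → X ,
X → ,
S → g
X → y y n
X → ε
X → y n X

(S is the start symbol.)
PREDICT(X → ε) = (FIRST(RHS) \ {ε}) ∪ (FOLLOW(X) if ε ∈ FIRST(RHS), i.e. RHS ⇒* ε)
The right-hand side is ε (FIRST(ε) = { ε }), so the predict set is FOLLOW(X) = { ',' }
PREDICT(X → ε) = { ',' }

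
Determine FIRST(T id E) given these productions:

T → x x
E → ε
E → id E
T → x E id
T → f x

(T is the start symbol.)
{ 'f', 'x' }

FIRST sets of the non-terminals involved (from the grammar, by fixed-point iteration):
  FIRST(T) = { 'f', 'x' }

To compute FIRST(T id E), process the symbols left to right:
Symbol T is a non-terminal. Add FIRST(T) \ {ε} = { 'f', 'x' }
T is not nullable (ε ∉ FIRST(T)), so stop here.
FIRST(T id E) = { 'f', 'x' }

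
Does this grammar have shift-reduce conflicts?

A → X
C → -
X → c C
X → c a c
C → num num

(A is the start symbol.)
A shift-reduce conflict occurs when an LR(0) state has both:
  - a complete (reduce) item [A → α .] (dot at the end), and
  - a shift item [B → β . c γ] (dot before a terminal).

Augment with A' → A and build the canonical LR(0) collection (I0 = CLOSURE({[A' → . A]}), then GOTO on every symbol after a dot until no new states appear). It has 10 states:
  I0: { [A → . X], [A' → . A], [X → . c C], [X → . c a c] }  — shift
  I1: { [A' → A .] }  — accept
  I2: { [A → X .] }  — reduce
  I3: { [C → . -], [C → . num num], [X → c . C], [X → c . a c] }  — shift
  I4: { [C → - .] }  — reduce
  I5: { [X → c C .] }  — reduce
  I6: { [X → c a . c] }  — shift
  I7: { [C → num . num] }  — shift
  I8: { [C → num num .] }  — reduce
  I9: { [X → c a c .] }  — reduce

No state contains both a complete item and a shift item.

Answer: No shift-reduce conflicts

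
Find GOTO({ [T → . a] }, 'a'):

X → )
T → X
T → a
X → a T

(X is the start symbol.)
GOTO(I, 'a') = CLOSURE({ [A → αX.β] : [A → α.Xβ] ∈ I, X = 'a' })

Items with dot before 'a', with the dot advanced:
  [T → . a] → [T → a .]
Closure adds nothing (no advanced item has the dot before a non-terminal).

GOTO = { [T → a .] }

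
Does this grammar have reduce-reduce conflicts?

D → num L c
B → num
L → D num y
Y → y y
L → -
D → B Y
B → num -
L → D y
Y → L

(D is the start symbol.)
Yes — I4: [B → num - .] vs [L → - .]

A reduce-reduce conflict occurs when an LR(0) state has two complete items [A → α .] and [B → β .] — both call for a reduction, and with no lookahead the parser cannot choose between them.

Augment with D' → D and build the canonical LR(0) collection (I0 = CLOSURE({[D' → . D]}), then GOTO on every symbol after a dot until no new states appear). It has 16 states:
  I0: { [B → . num -], [B → . num], [D → . B Y], [D → . num L c], [D' → . D] }  — shift
  I1: { [B → . num -], [B → . num], [D → . B Y], [D → . num L c], [D → B . Y], [L → . -], [L → . D num y], [L → . D y], [Y → . L], [Y → . y y] }  — shift
  I2: { [D' → D .] }  — accept
  I3: { [B → . num -], [B → . num], [B → num . -], [B → num .], [D → . B Y], [D → . num L c], [D → num . L c], [L → . -], [L → . D num y], [L → . D y] }  — shift, reduce
  I4: { [B → num - .], [L → - .] }  — 2 reduces
  I5: { [L → D . num y], [L → D . y] }  — shift
  I6: { [D → num L . c] }  — shift
  I7: { [D → num L c .] }  — reduce
  I8: { [L → D num . y] }  — shift
  I9: { [L → D y .] }  — reduce
  I10: { [L → D num y .] }  — reduce
  I11: { [L → - .] }  — reduce
  I12: { [Y → L .] }  — reduce
  I13: { [D → B Y .] }  — reduce
  I14: { [Y → y . y] }  — shift
  I15: { [Y → y y .] }  — reduce

I4 contains complete items [B → num - .], [L → - .] — reduce-reduce conflict.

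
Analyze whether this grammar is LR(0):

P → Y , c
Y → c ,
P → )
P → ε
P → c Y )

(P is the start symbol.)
Augment with P' → P and build the canonical LR(0) collection (I0 = CLOSURE({[P' → . P]}), then GOTO on every symbol after a dot until no new states appear). It has 11 states:
  I0: { [P → . )], [P → . Y , c], [P → . c Y )], [P → .], [P' → . P], [Y → . c ,] }  — shift, reduce
  I1: { [P → ) .] }  — reduce
  I2: { [P' → P .] }  — accept
  I3: { [P → Y . , c] }  — shift
  I4: { [P → c . Y )], [Y → . c ,], [Y → c . ,] }  — shift
  I5: { [Y → c , .] }  — reduce
  I6: { [P → c Y . )] }  — shift
  I7: { [Y → c . ,] }  — shift
  I8: { [P → c Y ) .] }  — reduce
  I9: { [P → Y , . c] }  — shift
  I10: { [P → Y , c .] }  — reduce

Conflict in state I0:
  Shift-reduce conflict between [P → .] and [P → . )]
So the grammar is NOT LR(0).

Answer: No. Shift-reduce conflict between [P → .] and [P → . )]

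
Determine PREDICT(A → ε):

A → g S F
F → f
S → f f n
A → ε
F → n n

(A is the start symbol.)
{ $ }

PREDICT(A → ε) = (FIRST(RHS) \ {ε}) ∪ (FOLLOW(A) if ε ∈ FIRST(RHS), i.e. RHS ⇒* ε)
The right-hand side is ε (FIRST(ε) = { ε }), so the predict set is FOLLOW(A) = { $ }
PREDICT(A → ε) = { $ }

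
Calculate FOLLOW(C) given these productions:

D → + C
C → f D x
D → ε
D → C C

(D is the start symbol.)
To compute FOLLOW(C), find every occurrence of C on a right-hand side N → α C β: add FIRST(β) \ {ε}, and if β is empty or nullable also add FOLLOW(N). Iterate to a fixed point.

In D → + C: C is at the end, add FOLLOW(D)
In D → C C: C is followed by C, add FIRST(C) \ {ε} = { 'f' }
In D → C C: C is at the end, add FOLLOW(D)

The FOLLOW sets referred to above (computed the same way, to a fixed point):
  FOLLOW(D) = { $, 'x' }

Taking the union: FOLLOW(C) = { $, 'f', 'x' }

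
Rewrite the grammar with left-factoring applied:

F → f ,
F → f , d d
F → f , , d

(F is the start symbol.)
F → f , F'
F' → ε
F' → d d
F' → , d

Left-factoring transforms A → αβ₁ | αβ₂ into A → αA' and A' → β₁ | β₂
(α is the longest common prefix among the alternatives). Repeat until
no nonterminal has two alternatives with a common prefix.

Round 1: F has alternatives sharing prefix 'f ,'. Introduce F': F → f , F'
  Add: F' → ε
  Add: F' → d d
  Add: F' → , d

No remaining common prefixes — done.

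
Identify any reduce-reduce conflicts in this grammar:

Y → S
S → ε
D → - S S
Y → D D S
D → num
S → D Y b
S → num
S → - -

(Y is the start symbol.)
Yes — I5: [D → num .] vs [S → num .]; I9: [Y → D D S .] vs [Y → S .]; I10: [S → .] vs [S → - - .]

Augment with Y' → Y and build the canonical LR(0) collection (I0 = CLOSURE({[Y' → . Y]}), then GOTO on every symbol after a dot until no new states appear). It has 14 states:
  I0: { [D → . - S S], [D → . num], [S → . - -], [S → . D Y b], [S → . num], [S → .], [Y → . D D S], [Y → . S], [Y' → . Y] }  — shift, reduce
  I1: { [D → - . S S], [D → . - S S], [D → . num], [S → - . -], [S → . - -], [S → . D Y b], [S → . num], [S → .] }  — shift, reduce
  I2: { [D → . - S S], [D → . num], [S → . - -], [S → . D Y b], [S → . num], [S → .], [S → D . Y b], [Y → . D D S], [Y → . S], [Y → D . D S] }  — shift, reduce
  I3: { [Y → S .] }  — reduce
  I4: { [Y' → Y .] }  — accept
  I5: { [D → num .], [S → num .] }  — 2 reduces
  I6: { [D → . - S S], [D → . num], [S → . - -], [S → . D Y b], [S → . num], [S → .], [S → D . Y b], [Y → . D D S], [Y → . S], [Y → D . D S], [Y → D D . S] }  — shift, reduce
  I7: { [S → D Y . b] }  — shift
  I8: { [S → D Y b .] }  — reduce
  I9: { [Y → D D S .], [Y → S .] }  — 2 reduces
  I10: { [D → - . S S], [D → . - S S], [D → . num], [S → - - .], [S → - . -], [S → . - -], [S → . D Y b], [S → . num], [S → .] }  — shift, 2 reduces
  I11: { [D → . - S S], [D → . num], [S → . - -], [S → . D Y b], [S → . num], [S → .], [S → D . Y b], [Y → . D D S], [Y → . S] }  — shift, reduce
  I12: { [D → - S . S], [D → . - S S], [D → . num], [S → . - -], [S → . D Y b], [S → . num], [S → .] }  — shift, reduce
  I13: { [D → - S S .] }  — reduce

I5 contains complete items [D → num .], [S → num .] — reduce-reduce conflict.
I9 contains complete items [Y → D D S .], [Y → S .] — reduce-reduce conflict.
I10 contains complete items [S → .], [S → - - .] — reduce-reduce conflict.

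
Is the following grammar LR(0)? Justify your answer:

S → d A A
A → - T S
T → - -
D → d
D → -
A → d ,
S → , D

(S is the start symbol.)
A grammar is LR(0) if no state in the canonical LR(0) collection has:
  - both a shift item (dot before a terminal) and a complete item (shift-reduce conflict), or
  - two or more complete items (reduce-reduce conflict; the accept item [S' → S .] counts as a complete item here).

Augment with S' → S and build the canonical LR(0) collection (I0 = CLOSURE({[S' → . S]}), then GOTO on every symbol after a dot until no new states appear). It has 16 states:
  I0: { [S → . , D], [S → . d A A], [S' → . S] }  — shift
  I1: { [D → . -], [D → . d], [S → , . D] }  — shift
  I2: { [S' → S .] }  — accept
  I3: { [A → . - T S], [A → . d ,], [S → d . A A] }  — shift
  I4: { [A → - . T S], [T → . - -] }  — shift
  I5: { [A → . - T S], [A → . d ,], [S → d A . A] }  — shift
  I6: { [A → d . ,] }  — shift
  I7: { [A → d , .] }  — reduce
  I8: { [S → d A A .] }  — reduce
  I9: { [T → - . -] }  — shift
  I10: { [A → - T . S], [S → . , D], [S → . d A A] }  — shift
  I11: { [A → - T S .] }  — reduce
  I12: { [T → - - .] }  — reduce
  I13: { [D → - .] }  — reduce
  I14: { [S → , D .] }  — reduce
  I15: { [D → d .] }  — reduce

Every state is either a pure shift/goto state or contains exactly one complete item and nothing to shift — no conflicts. The grammar is LR(0).

Answer: Yes, the grammar is LR(0)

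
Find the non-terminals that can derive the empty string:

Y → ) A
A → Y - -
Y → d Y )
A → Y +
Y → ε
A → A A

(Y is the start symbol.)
{ 'Y' }

ε-productions: Y → ε
So Y is immediately nullable.
No further non-terminal can be added: every production for the remaining non-terminals contains a terminal or a non-nullable non-terminal.
Nullable = { 'Y' }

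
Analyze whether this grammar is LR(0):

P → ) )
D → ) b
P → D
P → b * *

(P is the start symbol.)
Yes, the grammar is LR(0)

Augment with P' → P and build the canonical LR(0) collection (I0 = CLOSURE({[P' → . P]}), then GOTO on every symbol after a dot until no new states appear). It has 9 states:
  I0: { [D → . ) b], [P → . ) )], [P → . D], [P → . b * *], [P' → . P] }  — shift
  I1: { [D → ) . b], [P → ) . )] }  — shift
  I2: { [P → D .] }  — reduce
  I3: { [P' → P .] }  — accept
  I4: { [P → b . * *] }  — shift
  I5: { [P → b * . *] }  — shift
  I6: { [P → b * * .] }  — reduce
  I7: { [P → ) ) .] }  — reduce
  I8: { [D → ) b .] }  — reduce

Every state is either a pure shift/goto state or contains exactly one complete item and nothing to shift — no conflicts. The grammar is LR(0).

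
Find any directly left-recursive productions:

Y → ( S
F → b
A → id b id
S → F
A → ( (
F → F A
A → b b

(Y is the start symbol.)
Direct left recursion occurs when N → N α for some non-terminal N (the right-hand side begins with the left-hand side itself).

Y → ( S: starts with '('
F → b: starts with b
A → id b id: starts with id
S → F: starts with F
A → ( (: starts with '('
F → F A: LEFT RECURSIVE (starts with F)
A → b b: starts with b

The grammar has direct left recursion on: F.

Answer: Yes, F is left-recursive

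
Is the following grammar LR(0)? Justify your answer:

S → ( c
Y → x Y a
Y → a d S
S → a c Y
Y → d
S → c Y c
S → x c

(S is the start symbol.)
A grammar is LR(0) if no state in the canonical LR(0) collection has:
  - both a shift item (dot before a terminal) and a complete item (shift-reduce conflict), or
  - two or more complete items (reduce-reduce conflict; the accept item [S' → S .] counts as a complete item here).

Augment with S' → S and build the canonical LR(0) collection (I0 = CLOSURE({[S' → . S]}), then GOTO on every symbol after a dot until no new states appear). It has 19 states:
  I0: { [S → . ( c], [S → . a c Y], [S → . c Y c], [S → . x c], [S' → . S] }  — shift
  I1: { [S → ( . c] }  — shift
  I2: { [S' → S .] }  — accept
  I3: { [S → a . c Y] }  — shift
  I4: { [S → c . Y c], [Y → . a d S], [Y → . d], [Y → . x Y a] }  — shift
  I5: { [S → x . c] }  — shift
  I6: { [S → x c .] }  — reduce
  I7: { [S → c Y . c] }  — shift
  I8: { [Y → a . d S] }  — shift
  I9: { [Y → d .] }  — reduce
  I10: { [Y → . a d S], [Y → . d], [Y → . x Y a], [Y → x . Y a] }  — shift
  I11: { [Y → x Y . a] }  — shift
  I12: { [Y → x Y a .] }  — reduce
  I13: { [S → . ( c], [S → . a c Y], [S → . c Y c], [S → . x c], [Y → a d . S] }  — shift
  I14: { [Y → a d S .] }  — reduce
  I15: { [S → c Y c .] }  — reduce
  I16: { [S → a c . Y], [Y → . a d S], [Y → . d], [Y → . x Y a] }  — shift
  I17: { [S → a c Y .] }  — reduce
  I18: { [S → ( c .] }  — reduce

Every state is either a pure shift/goto state or contains exactly one complete item and nothing to shift — no conflicts. The grammar is LR(0).

Answer: Yes, the grammar is LR(0)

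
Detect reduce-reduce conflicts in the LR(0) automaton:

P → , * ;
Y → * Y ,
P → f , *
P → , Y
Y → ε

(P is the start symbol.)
Augment with P' → P and build the canonical LR(0) collection (I0 = CLOSURE({[P' → . P]}), then GOTO on every symbol after a dot until no new states appear). It has 12 states:
  I0: { [P → . , * ;], [P → . , Y], [P → . f , *], [P' → . P] }  — shift
  I1: { [P → , . * ;], [P → , . Y], [Y → . * Y ,], [Y → .] }  — shift, reduce
  I2: { [P' → P .] }  — accept
  I3: { [P → f . , *] }  — shift
  I4: { [P → f , . *] }  — shift
  I5: { [P → f , * .] }  — reduce
  I6: { [P → , * . ;], [Y → * . Y ,], [Y → . * Y ,], [Y → .] }  — shift, reduce
  I7: { [P → , Y .] }  — reduce
  I8: { [Y → * . Y ,], [Y → . * Y ,], [Y → .] }  — shift, reduce
  I9: { [P → , * ; .] }  — reduce
  I10: { [Y → * Y . ,] }  — shift
  I11: { [Y → * Y , .] }  — reduce

No state contains more than one complete item.

Answer: No reduce-reduce conflicts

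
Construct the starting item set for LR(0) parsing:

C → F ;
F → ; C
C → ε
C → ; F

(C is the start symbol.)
First, augment the grammar with C' → C
I₀ = CLOSURE({ [C' → . C] }):
  [C' → . C] has the dot before C: add [C → . F ;], [C → .], [C → . ; F]
  [C → . F ;] has the dot before F: add [F → . ; C]
No further items can be added.

I₀ = { [C → . ; F], [C → . F ;], [C → .], [C' → . C], [F → . ; C] }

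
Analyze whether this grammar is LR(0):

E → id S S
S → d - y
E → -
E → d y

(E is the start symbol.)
Yes, the grammar is LR(0)

A grammar is LR(0) if no state in the canonical LR(0) collection has:
  - both a shift item (dot before a terminal) and a complete item (shift-reduce conflict), or
  - two or more complete items (reduce-reduce conflict; the accept item [E' → E .] counts as a complete item here).

Augment with E' → E and build the canonical LR(0) collection (I0 = CLOSURE({[E' → . E]}), then GOTO on every symbol after a dot until no new states appear). It has 11 states:
  I0: { [E → . -], [E → . d y], [E → . id S S], [E' → . E] }  — shift
  I1: { [E → - .] }  — reduce
  I2: { [E' → E .] }  — accept
  I3: { [E → d . y] }  — shift
  I4: { [E → id . S S], [S → . d - y] }  — shift
  I5: { [E → id S . S], [S → . d - y] }  — shift
  I6: { [S → d . - y] }  — shift
  I7: { [S → d - . y] }  — shift
  I8: { [S → d - y .] }  — reduce
  I9: { [E → id S S .] }  — reduce
  I10: { [E → d y .] }  — reduce

Every state is either a pure shift/goto state or contains exactly one complete item and nothing to shift — no conflicts. The grammar is LR(0).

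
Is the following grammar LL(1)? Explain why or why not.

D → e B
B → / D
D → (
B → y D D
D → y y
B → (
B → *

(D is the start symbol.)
For D:
  PREDICT(D → e B) = { 'e' }
  PREDICT(D → '(') = { '(' }
  PREDICT(D → y y) = { 'y' }
For B:
  PREDICT(B → '/' D) = { '/' }
  PREDICT(B → y D D) = { 'y' }
  PREDICT(B → '(') = { '(' }
  PREDICT(B → '*') = { '*' }

All predict sets are disjoint. The grammar IS LL(1).

Answer: Yes, the grammar is LL(1).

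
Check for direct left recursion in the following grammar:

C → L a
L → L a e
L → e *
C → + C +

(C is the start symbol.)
Yes, L is left-recursive

C → L a: starts with L
L → L a e: LEFT RECURSIVE (starts with L)
L → e *: starts with e
C → + C +: starts with '+'

The grammar has direct left recursion on: L.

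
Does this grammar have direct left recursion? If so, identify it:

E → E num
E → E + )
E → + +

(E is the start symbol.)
Yes, E is left-recursive

E → E num: LEFT RECURSIVE (starts with E)
E → E + ): LEFT RECURSIVE (starts with E)
E → + +: starts with '+'

The grammar has direct left recursion on: E.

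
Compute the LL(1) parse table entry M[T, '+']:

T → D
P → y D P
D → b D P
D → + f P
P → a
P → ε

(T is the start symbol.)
To find M[T, '+'], we find productions for T where '+' is in the predict set (PREDICT(N → α) = (FIRST(α) \ {ε}) ∪ (FOLLOW(N) if α ⇒* ε)).

Relevant sets:
  FIRST(D) = { '+', 'b' }

T → D: PREDICT = { '+', 'b' }
  '+' is in predict set, so this production goes in M[T, '+']

M[T, '+'] = T → D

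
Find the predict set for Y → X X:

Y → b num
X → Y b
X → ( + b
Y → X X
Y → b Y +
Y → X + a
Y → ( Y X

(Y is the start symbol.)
{ '(', 'b' }

PREDICT(Y → X X) = (FIRST(RHS) \ {ε}) ∪ (FOLLOW(Y) if ε ∈ FIRST(RHS), i.e. RHS ⇒* ε)
FIRST(X) = { '(', 'b' }
FIRST(X X) = { '(', 'b' }
ε ∉ FIRST(X X), so FOLLOW(Y) is not added.
PREDICT(Y → X X) = { '(', 'b' }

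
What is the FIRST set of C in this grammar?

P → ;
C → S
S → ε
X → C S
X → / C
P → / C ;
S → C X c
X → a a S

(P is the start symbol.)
{ '/', 'a', 'c', ε }

To compute FIRST(C), examine every production with C on the left-hand side, reading each right-hand side left to right until a non-nullable symbol is reached.

FIRST sets of the other non-terminals involved (by the same procedure, iterated to a fixed point):
  FIRST(S) = { '/', 'a', 'c', ε }

From C → S:
  - S is a non-terminal: add FIRST(S) \ {ε} = { '/', 'a', 'c' }
    S is nullable and nothing follows, so the whole right-hand side can vanish: ε ∈ FIRST(C)

Collecting: FIRST(C) = { '/', 'a', 'c', ε }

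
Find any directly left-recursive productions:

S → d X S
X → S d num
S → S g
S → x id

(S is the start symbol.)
Direct left recursion occurs when N → N α for some non-terminal N (the right-hand side begins with the left-hand side itself).

S → d X S: starts with d
X → S d num: starts with S
S → S g: LEFT RECURSIVE (starts with S)
S → x id: starts with x

The grammar has direct left recursion on: S.

Answer: Yes, S is left-recursive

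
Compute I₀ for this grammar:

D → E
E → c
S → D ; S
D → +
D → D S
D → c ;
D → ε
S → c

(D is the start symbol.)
{ [D → . +], [D → . D S], [D → . E], [D → . c ;], [D → .], [D' → . D], [E → . c] }

First, augment the grammar with D' → D
I₀ = CLOSURE({ [D' → . D] }):
  [D' → . D] has the dot before D: add [D → . E], [D → . +], [D → . D S], [D → . c ;], [D → .]
  [D → . E] has the dot before E: add [E → . c]
No further items can be added.

I₀ = { [D → . +], [D → . D S], [D → . E], [D → . c ;], [D → .], [D' → . D], [E → . c] }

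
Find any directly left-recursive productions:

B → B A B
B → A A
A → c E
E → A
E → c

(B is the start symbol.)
Yes, B is left-recursive

Direct left recursion occurs when N → N α for some non-terminal N (the right-hand side begins with the left-hand side itself).

B → B A B: LEFT RECURSIVE (starts with B)
B → A A: starts with A
A → c E: starts with c
E → A: starts with A
E → c: starts with c

The grammar has direct left recursion on: B.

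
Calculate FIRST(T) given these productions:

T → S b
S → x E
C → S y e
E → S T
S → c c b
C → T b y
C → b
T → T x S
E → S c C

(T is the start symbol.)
To compute FIRST(T), examine every production with T on the left-hand side, reading each right-hand side left to right until a non-nullable symbol is reached.

FIRST sets of the other non-terminals involved (by the same procedure, iterated to a fixed point):
  FIRST(S) = { 'c', 'x' }

From T → S b:
  - S is a non-terminal: add FIRST(S) \ {ε} = { 'c', 'x' }
    S is not nullable, so stop
From T → T x S:
  - T is the symbol being defined: contributes nothing new
    T is not nullable, so stop

Collecting: FIRST(T) = { 'c', 'x' }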